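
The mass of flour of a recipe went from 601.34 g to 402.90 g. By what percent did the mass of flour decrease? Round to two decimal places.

Change: 402.90 − 601.34 = -198.44.
Relative to the original: -198.44 ÷ 601.34 ≈ -33.00%.
So the mass of flour decreased by 33.00%.

33.00%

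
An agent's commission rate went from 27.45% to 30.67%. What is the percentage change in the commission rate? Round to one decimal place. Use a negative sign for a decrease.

The change is 30.67 − 27.45 = 3.22 percentage points.
Relative to the original 27.45%, that is 3.22 ÷ 27.45 ≈ 11.7%.

11.7%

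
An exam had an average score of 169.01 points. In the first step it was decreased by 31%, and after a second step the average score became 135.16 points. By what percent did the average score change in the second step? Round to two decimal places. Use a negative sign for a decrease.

15.90%

After the first step: 169.01 × 0.69 = 116.6169.
Second-step multiplier: 135.16 ÷ 116.6169 ≈ 1.159009.
That is a change of 15.90%.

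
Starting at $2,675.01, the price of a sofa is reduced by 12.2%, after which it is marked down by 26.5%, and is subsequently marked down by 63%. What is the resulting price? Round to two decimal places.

$638.72

12.2% decrease: $2,675.01 × 0.878 = $2348.65878.
After the 26.5% decrease: $2348.65878 × 0.735 = $1726.2642033.
After the 63% decrease: $1726.2642033 × 0.37 = $638.717755221 ≈ $638.72.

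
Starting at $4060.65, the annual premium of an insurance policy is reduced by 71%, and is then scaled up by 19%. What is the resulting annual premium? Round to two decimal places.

$1401.33

Each change multiplies by a factor: 0.29 × 1.19 = 0.3451.
$4060.65 × 0.3451 = $1401.330315 ≈ $1401.33.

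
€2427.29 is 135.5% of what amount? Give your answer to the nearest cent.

€1791.36

€2427.29 ÷ 1.355 ≈ €1791.36.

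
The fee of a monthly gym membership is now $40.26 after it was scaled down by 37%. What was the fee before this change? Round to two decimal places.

$63.90

The overall multiplier applied was 0.63.
So the original fee was $40.26 ÷ 0.63 ≈ $63.90.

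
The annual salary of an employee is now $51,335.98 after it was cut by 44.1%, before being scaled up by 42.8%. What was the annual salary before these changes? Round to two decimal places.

Undoing the 42.8% increase: $51,335.98 ÷ 1.428 ≈ $35949.565826.
Undoing the 44.1% decrease: $35949.565826 ÷ 0.559 ≈ $64,310.49.

$64,310.49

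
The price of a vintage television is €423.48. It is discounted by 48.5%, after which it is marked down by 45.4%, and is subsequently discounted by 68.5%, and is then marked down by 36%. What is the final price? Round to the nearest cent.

€24.01

Each change multiplies by a factor: 0.515 × 0.546 × 0.315 × 0.64 = 0.056687904.
€423.48 × 0.056687904 = €24.00619358592 ≈ €24.01.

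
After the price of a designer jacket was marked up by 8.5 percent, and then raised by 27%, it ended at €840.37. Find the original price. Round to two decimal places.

Undoing the 27% increase: €840.37 ÷ 1.27 ≈ €661.708661.
Undoing the 8.5% increase: €661.708661 ÷ 1.085 ≈ €609.87.

€609.87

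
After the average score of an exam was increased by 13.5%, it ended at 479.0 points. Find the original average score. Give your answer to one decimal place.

422.0 points

The overall multiplier applied was 1.135.
So the original average score was 479.0 ÷ 1.135 ≈ 422.0 points.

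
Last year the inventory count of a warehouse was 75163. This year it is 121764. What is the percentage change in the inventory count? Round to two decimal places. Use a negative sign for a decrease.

62.00%

Change: 121764 − 75163 = 46601.
Relative to the original: 46601 ÷ 75163 ≈ 62.00%.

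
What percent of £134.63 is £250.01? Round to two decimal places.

£250.01 ÷ £134.63 ≈ 185.70%.

185.70%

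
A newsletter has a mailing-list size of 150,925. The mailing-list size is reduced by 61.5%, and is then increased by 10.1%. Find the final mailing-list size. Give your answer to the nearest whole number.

61.5% decrease: 150,925 × 0.385 = 58106.125.
After the 10.1% increase: 58106.125 × 1.101 = 63974.843625 ≈ 63,975.

63,975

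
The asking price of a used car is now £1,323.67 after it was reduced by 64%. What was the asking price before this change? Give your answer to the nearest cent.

The overall multiplier applied was 0.36.
So the original asking price was £1,323.67 ÷ 0.36 ≈ £3,676.86.

£3,676.86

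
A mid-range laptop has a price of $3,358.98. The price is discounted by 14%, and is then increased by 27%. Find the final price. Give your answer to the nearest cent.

$3,668.68

Each change multiplies by a factor: 0.86 × 1.27 = 1.0922.
$3,358.98 × 1.0922 = $3668.677956 ≈ $3,668.68.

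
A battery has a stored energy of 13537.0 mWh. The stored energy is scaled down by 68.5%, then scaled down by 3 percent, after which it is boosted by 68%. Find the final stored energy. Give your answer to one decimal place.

After the 68.5% decrease: 13537.0 × 0.315 = 4264.155.
Apply the 3% decrease: 4264.155 × 0.97 = 4136.23035.
After the 68% increase: 4136.23035 × 1.68 = 6948.866988 ≈ 6948.9.

6948.9 mWh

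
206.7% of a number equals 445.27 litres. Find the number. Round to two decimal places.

215.42 litres

445.27 litres ÷ 2.067 ≈ 215.42 litres.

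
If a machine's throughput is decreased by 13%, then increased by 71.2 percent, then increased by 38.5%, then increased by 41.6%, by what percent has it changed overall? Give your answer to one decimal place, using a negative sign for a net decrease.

A 13% decrease multiplies by 0.87.
Then a 71.2% increase: 0.87 × 1.712 = 1.48944.
Then a 38.5% increase: 1.48944 × 1.385 = 2.0628744.
Then a 41.6% increase: 2.0628744 × 1.416 = 2.9210301504.
Overall factor 2.9210301504, i.e. 192.1%.

192.1%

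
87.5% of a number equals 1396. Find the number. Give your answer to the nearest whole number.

1595

1396 ÷ 0.875 ≈ 1595.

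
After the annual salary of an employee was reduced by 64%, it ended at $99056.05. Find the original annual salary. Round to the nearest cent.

The overall multiplier applied was 0.36.
So the original annual salary was $99056.05 ÷ 0.36 ≈ $275155.69.

$275155.69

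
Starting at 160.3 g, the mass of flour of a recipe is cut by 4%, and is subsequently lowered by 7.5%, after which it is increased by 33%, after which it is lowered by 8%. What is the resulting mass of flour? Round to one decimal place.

Apply the 4% decrease: 160.3 × 0.96 = 153.888.
Apply the 7.5% decrease: 153.888 × 0.925 = 142.3464.
33% increase: 142.3464 × 1.33 = 189.320712.
After the 8% decrease: 189.320712 × 0.92 = 174.17505504 ≈ 174.2.

174.2 g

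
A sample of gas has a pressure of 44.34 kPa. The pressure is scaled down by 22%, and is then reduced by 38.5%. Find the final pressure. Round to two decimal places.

Each change multiplies by a factor: 0.78 × 0.615 = 0.4797.
44.34 × 0.4797 = 21.269898 ≈ 21.27.

21.27 kPa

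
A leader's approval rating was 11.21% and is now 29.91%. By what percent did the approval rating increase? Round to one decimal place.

The change is 29.91 − 11.21 = 18.70 percentage points.
Relative to the original 11.21%, that is 18.70 ÷ 11.21 ≈ 166.8%.
So the approval rating rose by 166.8%.

166.8%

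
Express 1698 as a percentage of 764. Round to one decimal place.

1698 ÷ 764 ≈ 222.3%.

222.3%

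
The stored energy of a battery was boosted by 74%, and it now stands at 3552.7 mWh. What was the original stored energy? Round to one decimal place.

2041.8 mWh

The overall multiplier applied was 1.74.
So the original stored energy was 3552.7 ÷ 1.74 ≈ 2041.8 mWh.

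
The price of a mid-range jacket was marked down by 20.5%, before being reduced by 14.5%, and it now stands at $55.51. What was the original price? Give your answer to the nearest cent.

$81.67

Undoing the 14.5% decrease: $55.51 ÷ 0.855 ≈ $64.923977.
Undoing the 20.5% decrease: $64.923977 ÷ 0.795 ≈ $81.67.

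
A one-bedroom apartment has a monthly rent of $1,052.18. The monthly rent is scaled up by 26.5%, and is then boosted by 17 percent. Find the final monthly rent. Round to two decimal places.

$1,557.28

Each change multiplies by a factor: 1.265 × 1.17 = 1.48005.
$1,052.18 × 1.48005 = $1557.279009 ≈ $1,557.28.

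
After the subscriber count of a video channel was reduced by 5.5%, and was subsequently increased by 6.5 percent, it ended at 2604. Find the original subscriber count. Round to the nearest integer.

Undoing the 6.5% increase: 2604 ÷ 1.065 ≈ 2445.070423.
Undoing the 5.5% decrease: 2445.070423 ÷ 0.945 ≈ 2587.

2587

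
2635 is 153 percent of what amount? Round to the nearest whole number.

2635 ÷ 1.53 ≈ 1722.

1722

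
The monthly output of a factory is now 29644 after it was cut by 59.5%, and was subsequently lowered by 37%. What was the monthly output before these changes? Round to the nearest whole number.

The overall multiplier applied was 0.405 × 0.63 = 0.25515.
So the original monthly output was 29644 ÷ 0.25515 ≈ 116183.

116183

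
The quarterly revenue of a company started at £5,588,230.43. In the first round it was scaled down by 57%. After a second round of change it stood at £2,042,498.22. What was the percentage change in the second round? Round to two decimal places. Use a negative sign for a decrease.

-15.00%

After the first round: £5,588,230.43 × 0.43 = £2402939.0849.
Second-round multiplier: £2,042,498.22 ÷ £2402939.0849 ≈ 0.85.
That is a change of -15.00%.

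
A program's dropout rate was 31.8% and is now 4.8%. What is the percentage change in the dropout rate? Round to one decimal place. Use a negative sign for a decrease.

The change is 4.8 − 31.8 = -27.0 percentage points.
Relative to the original 31.8%, that is -27.0 ÷ 31.8 ≈ -84.9%.

-84.9%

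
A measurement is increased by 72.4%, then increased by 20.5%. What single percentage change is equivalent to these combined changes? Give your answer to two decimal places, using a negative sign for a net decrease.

A 72.4% increase multiplies by 1.724.
Then a 20.5% increase: 1.724 × 1.205 = 2.07742.
Overall factor 2.07742, i.e. 107.74%.

107.74%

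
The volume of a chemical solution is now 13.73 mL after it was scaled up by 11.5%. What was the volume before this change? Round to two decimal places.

The overall multiplier applied was 1.115.
So the original volume was 13.73 ÷ 1.115 ≈ 12.31 mL.

12.31 mL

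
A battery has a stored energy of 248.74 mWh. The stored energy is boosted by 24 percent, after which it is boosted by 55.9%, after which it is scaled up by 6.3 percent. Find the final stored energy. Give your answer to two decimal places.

Apply the 24% increase: 248.74 × 1.24 = 308.4376.
Apply the 55.9% increase: 308.4376 × 1.559 = 480.8542184.
Apply the 6.3% increase: 480.8542184 × 1.063 = 511.1480341592 ≈ 511.15.

511.15 mWh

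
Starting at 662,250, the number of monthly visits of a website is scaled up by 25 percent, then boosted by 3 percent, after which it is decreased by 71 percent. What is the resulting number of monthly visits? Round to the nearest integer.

247,268

Apply the 25% increase: 662,250 × 1.25 = 827812.5.
Apply the 3% increase: 827812.5 × 1.03 = 852646.875.
Apply the 71% decrease: 852646.875 × 0.29 = 247267.59375 ≈ 247,268.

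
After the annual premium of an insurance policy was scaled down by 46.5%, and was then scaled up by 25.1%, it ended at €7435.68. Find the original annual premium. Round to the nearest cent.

€11109.89

The overall multiplier applied was 0.535 × 1.251 = 0.669285.
So the original annual premium was €7435.68 ÷ 0.669285 ≈ €11109.89.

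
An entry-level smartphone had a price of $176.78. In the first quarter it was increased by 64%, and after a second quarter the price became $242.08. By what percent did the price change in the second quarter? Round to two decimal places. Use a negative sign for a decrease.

After the first quarter: $176.78 × 1.64 = $289.9192.
Second-quarter multiplier: $242.08 ÷ $289.9192 ≈ 0.834991.
That is a change of -16.50%.

-16.50%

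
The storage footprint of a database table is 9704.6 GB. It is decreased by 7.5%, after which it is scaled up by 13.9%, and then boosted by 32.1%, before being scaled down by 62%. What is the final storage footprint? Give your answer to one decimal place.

After the 7.5% decrease: 9704.6 × 0.925 = 8976.755.
13.9% increase: 8976.755 × 1.139 = 10224.523945.
32.1% increase: 10224.523945 × 1.321 = 13506.596131345.
Apply the 62% decrease: 13506.596131345 × 0.38 = 5132.5065299111 ≈ 5132.5.

5132.5 GB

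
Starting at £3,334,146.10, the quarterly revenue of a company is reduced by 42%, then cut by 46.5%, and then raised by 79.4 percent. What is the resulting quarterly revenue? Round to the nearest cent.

Apply the 42% decrease: £3,334,146.10 × 0.58 = £1933804.738.
46.5% decrease: £1933804.738 × 0.535 = £1034585.53483.
79.4% increase: £1034585.53483 × 1.794 = £1856046.44948502 ≈ £1,856,046.45.

£1,856,046.45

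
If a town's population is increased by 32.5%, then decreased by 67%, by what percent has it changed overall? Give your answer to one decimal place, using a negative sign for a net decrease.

-56.3%

The combined multiplier is 1.325 × 0.33 = 0.43725.
That corresponds to a decrease of 56.3%.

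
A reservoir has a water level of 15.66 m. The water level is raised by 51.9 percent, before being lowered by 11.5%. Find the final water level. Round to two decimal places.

21.05 m

After the 51.9% increase: 15.66 × 1.519 = 23.78754.
Apply the 11.5% decrease: 23.78754 × 0.885 = 21.0519729 ≈ 21.05.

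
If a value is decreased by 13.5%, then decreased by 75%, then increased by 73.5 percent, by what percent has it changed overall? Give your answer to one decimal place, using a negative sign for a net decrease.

-62.5%

A 13.5% decrease multiplies by 0.865.
Then a 75% decrease: 0.865 × 0.25 = 0.21625.
Then a 73.5% increase: 0.21625 × 1.735 = 0.37519375.
Overall factor 0.37519375, i.e. -62.5%.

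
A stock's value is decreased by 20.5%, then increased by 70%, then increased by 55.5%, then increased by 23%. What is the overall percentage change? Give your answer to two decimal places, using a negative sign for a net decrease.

The combined multiplier is 0.795 × 1.7 × 1.555 × 1.23 = 2.584946475.
That corresponds to an increase of 158.49%.

158.49%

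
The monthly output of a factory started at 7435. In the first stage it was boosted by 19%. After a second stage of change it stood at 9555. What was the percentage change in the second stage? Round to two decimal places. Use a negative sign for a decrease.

7.99%

After the first stage: 7435 × 1.19 = 8847.65.
Second-stage multiplier: 9555 ÷ 8847.65 ≈ 1.079948.
That is a change of 7.99%.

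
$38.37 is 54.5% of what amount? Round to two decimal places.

$38.37 ÷ 0.545 ≈ $70.40.

$70.40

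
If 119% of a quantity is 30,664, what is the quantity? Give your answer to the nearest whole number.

30,664 ÷ 1.19 ≈ 25,768.

25,768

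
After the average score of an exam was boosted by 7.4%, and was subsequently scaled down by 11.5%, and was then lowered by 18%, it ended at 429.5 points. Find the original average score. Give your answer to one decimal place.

551.1 points

Undoing the 18% decrease: 429.5 ÷ 0.82 ≈ 523.780488.
Undoing the 11.5% decrease: 523.780488 ÷ 0.885 ≈ 591.842359.
Undoing the 7.4% increase: 591.842359 ÷ 1.074 ≈ 551.1 points.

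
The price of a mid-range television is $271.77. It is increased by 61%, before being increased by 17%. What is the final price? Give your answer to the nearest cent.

$511.93

61% increase: $271.77 × 1.61 = $437.5497.
Apply the 17% increase: $437.5497 × 1.17 = $511.933149 ≈ $511.93.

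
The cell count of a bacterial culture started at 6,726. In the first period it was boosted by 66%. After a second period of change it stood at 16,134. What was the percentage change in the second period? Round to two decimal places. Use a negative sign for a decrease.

After the first period: 6,726 × 1.66 = 11165.16.
Second-period multiplier: 16,134 ÷ 11165.16 ≈ 1.445031.
That is a change of 44.50%.

44.50%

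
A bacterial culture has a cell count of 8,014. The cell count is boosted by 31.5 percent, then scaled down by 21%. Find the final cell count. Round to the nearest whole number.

8,325

Each change multiplies by a factor: 1.315 × 0.79 = 1.03885.
8,014 × 1.03885 = 8325.3439 ≈ 8,325.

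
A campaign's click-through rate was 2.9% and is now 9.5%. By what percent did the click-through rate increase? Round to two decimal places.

227.59%

The change is 9.5 − 2.9 = 6.6 percentage points.
Relative to the original 2.9%, that is 6.6 ÷ 2.9 ≈ 227.59%.
So the click-through rate rose by 227.59%.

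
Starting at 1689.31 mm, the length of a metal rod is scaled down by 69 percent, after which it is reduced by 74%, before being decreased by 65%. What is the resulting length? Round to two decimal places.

47.66 mm

69% decrease: 1689.31 × 0.31 = 523.6861.
74% decrease: 523.6861 × 0.26 = 136.158386.
Apply the 65% decrease: 136.158386 × 0.35 = 47.6554351 ≈ 47.66.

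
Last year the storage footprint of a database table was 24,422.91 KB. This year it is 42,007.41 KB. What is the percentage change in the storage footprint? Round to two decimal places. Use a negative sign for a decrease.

72.00%

Change: 42,007.41 − 24,422.91 = 17,584.50.
Relative to the original: 17,584.50 ÷ 24,422.91 ≈ 72.00%.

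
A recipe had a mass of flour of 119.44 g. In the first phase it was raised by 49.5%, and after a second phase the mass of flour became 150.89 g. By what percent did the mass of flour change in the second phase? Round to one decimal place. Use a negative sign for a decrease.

-15.5%

After the first phase: 119.44 × 1.495 = 178.5628.
Second-phase multiplier: 150.89 ÷ 178.5628 ≈ 0.84502.
That is a change of -15.5%.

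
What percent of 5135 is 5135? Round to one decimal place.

100.0%

5135 ÷ 5135 = 100.0%.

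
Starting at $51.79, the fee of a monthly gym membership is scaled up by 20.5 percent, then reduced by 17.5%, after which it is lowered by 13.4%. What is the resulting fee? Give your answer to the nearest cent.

Apply the 20.5% increase: $51.79 × 1.205 = $62.40695.
After the 17.5% decrease: $62.40695 × 0.825 = $51.48573375.
After the 13.4% decrease: $51.48573375 × 0.866 = $44.5866454275 ≈ $44.59.

$44.59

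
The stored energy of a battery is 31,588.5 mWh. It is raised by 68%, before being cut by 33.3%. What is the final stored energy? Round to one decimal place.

35,396.8 mWh

Each change multiplies by a factor: 1.68 × 0.667 = 1.12056.
31,588.5 × 1.12056 = 35396.80956 ≈ 35,396.8.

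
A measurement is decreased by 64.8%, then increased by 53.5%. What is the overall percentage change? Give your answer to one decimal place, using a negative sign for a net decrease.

A 64.8% decrease multiplies by 0.352.
Then a 53.5% increase: 0.352 × 1.535 = 0.54032.
Overall factor 0.54032, i.e. -46.0%.

-46.0%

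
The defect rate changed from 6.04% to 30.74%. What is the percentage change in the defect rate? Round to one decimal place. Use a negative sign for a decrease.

408.9%

The change is 30.74 − 6.04 = 24.70 percentage points.
Relative to the original 6.04%, that is 24.70 ÷ 6.04 ≈ 408.9%.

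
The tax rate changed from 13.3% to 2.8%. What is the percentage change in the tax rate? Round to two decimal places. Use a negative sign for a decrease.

The change is 2.8 − 13.3 = -10.5 percentage points.
Relative to the original 13.3%, that is -10.5 ÷ 13.3 ≈ -78.95%.

-78.95%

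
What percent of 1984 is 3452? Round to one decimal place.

3452 ÷ 1984 ≈ 174.0%.

174.0%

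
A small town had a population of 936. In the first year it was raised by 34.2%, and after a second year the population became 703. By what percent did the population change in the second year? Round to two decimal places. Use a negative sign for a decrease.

-44.03%

After the first year: 936 × 1.342 = 1256.112.
Second-year multiplier: 703 ÷ 1256.112 ≈ 0.559663.
That is a change of -44.03%.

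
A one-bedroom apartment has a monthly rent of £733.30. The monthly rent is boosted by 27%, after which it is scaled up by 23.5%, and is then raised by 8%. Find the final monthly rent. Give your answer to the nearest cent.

£1242.16

Each change multiplies by a factor: 1.27 × 1.235 × 1.08 = 1.693926.
£733.30 × 1.693926 = £1242.1559358 ≈ £1242.16.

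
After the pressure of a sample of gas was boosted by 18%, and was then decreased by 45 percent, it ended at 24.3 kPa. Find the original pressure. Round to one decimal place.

37.4 kPa

The overall multiplier applied was 1.18 × 0.55 = 0.649.
So the original pressure was 24.3 ÷ 0.649 ≈ 37.4 kPa.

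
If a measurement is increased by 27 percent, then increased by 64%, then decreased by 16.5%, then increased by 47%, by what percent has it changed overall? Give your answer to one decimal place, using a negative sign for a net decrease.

155.7%

A 27% increase multiplies by 1.27.
Then a 64% increase: 1.27 × 1.64 = 2.0828.
Then a 16.5% decrease: 2.0828 × 0.835 = 1.739138.
Then a 47% increase: 1.739138 × 1.47 = 2.55653286.
Overall factor 2.55653286, i.e. 155.7%.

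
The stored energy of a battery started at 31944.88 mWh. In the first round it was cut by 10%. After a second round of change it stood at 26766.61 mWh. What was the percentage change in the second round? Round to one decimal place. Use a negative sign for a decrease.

-6.9%

After the first round: 31944.88 × 0.9 = 28750.392.
Second-round multiplier: 26766.61 ÷ 28750.392 ≈ 0.931.
That is a change of -6.9%.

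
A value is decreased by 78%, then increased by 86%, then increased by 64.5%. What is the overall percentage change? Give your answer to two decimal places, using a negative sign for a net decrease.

-32.69%

The combined multiplier is 0.22 × 1.86 × 1.645 = 0.673134.
That corresponds to a decrease of 32.69%.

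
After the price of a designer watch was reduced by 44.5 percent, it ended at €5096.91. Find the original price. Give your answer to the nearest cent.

€9183.62

The overall multiplier applied was 0.555.
So the original price was €5096.91 ÷ 0.555 ≈ €9183.62.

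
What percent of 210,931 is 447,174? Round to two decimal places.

447,174 ÷ 210,931 ≈ 212.00%.

212.00%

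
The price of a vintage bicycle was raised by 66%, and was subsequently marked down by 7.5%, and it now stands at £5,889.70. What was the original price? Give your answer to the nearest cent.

Undoing the 7.5% decrease: £5,889.70 ÷ 0.925 ≈ £6367.243243.
Undoing the 66% increase: £6367.243243 ÷ 1.66 ≈ £3,835.69.

£3,835.69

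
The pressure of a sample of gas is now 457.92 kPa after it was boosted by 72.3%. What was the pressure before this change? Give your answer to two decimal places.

265.77 kPa

The overall multiplier applied was 1.723.
So the original pressure was 457.92 ÷ 1.723 ≈ 265.77 kPa.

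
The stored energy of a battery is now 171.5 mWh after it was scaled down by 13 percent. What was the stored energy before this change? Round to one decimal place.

The overall multiplier applied was 0.87.
So the original stored energy was 171.5 ÷ 0.87 ≈ 197.1 mWh.

197.1 mWh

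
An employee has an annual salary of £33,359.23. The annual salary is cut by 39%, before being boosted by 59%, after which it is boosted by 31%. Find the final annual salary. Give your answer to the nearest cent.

£42,385.20

39% decrease: £33,359.23 × 0.61 = £20349.1303.
Apply the 59% increase: £20349.1303 × 1.59 = £32355.117177.
Apply the 31% increase: £32355.117177 × 1.31 = £42385.20350187 ≈ £42,385.20.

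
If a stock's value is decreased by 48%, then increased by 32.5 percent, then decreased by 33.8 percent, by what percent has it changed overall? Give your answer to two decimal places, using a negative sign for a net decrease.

A 48% decrease multiplies by 0.52.
Then a 32.5% increase: 0.52 × 1.325 = 0.689.
Then a 33.8% decrease: 0.689 × 0.662 = 0.456118.
Overall factor 0.456118, i.e. -54.39%.

-54.39%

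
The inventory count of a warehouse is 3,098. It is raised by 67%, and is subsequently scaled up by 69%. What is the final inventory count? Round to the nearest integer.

Apply the 67% increase: 3,098 × 1.67 = 5173.66.
69% increase: 5173.66 × 1.69 = 8743.4854 ≈ 8,743.

8,743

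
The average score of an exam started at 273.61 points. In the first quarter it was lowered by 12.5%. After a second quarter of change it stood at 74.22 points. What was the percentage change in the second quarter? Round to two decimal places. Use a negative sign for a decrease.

After the first quarter: 273.61 × 0.875 = 239.40875.
Second-quarter multiplier: 74.22 ÷ 239.40875 ≈ 0.310014.
That is a change of -69.00%.

-69.00%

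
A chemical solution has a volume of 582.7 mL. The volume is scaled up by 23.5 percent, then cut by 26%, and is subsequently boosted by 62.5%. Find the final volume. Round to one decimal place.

865.4 mL

Each change multiplies by a factor: 1.235 × 0.74 × 1.625 = 1.4850875.
582.7 × 1.4850875 = 865.36048625 ≈ 865.4.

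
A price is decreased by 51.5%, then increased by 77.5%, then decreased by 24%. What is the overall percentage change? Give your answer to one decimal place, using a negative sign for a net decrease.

-34.6%

A 51.5% decrease multiplies by 0.485.
Then a 77.5% increase: 0.485 × 1.775 = 0.860875.
Then a 24% decrease: 0.860875 × 0.76 = 0.654265.
Overall factor 0.654265, i.e. -34.6%.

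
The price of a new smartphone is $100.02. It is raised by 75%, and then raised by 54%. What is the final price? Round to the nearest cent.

$269.55

Apply the 75% increase: $100.02 × 1.75 = $175.035.
After the 54% increase: $175.035 × 1.54 = $269.5539 ≈ $269.55.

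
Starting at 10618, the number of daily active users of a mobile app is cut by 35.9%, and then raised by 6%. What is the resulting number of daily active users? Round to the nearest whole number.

Each change multiplies by a factor: 0.641 × 1.06 = 0.67946.
10618 × 0.67946 = 7214.50628 ≈ 7215.

7215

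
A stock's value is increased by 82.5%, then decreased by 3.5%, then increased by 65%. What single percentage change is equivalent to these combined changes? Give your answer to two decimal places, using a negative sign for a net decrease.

An 82.5% increase multiplies by 1.825.
Then a 3.5% decrease: 1.825 × 0.965 = 1.761125.
Then a 65% increase: 1.761125 × 1.65 = 2.90585625.
Overall factor 2.90585625, i.e. 190.59%.

190.59%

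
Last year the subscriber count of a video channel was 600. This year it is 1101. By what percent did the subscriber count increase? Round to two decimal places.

Change: 1101 − 600 = 501.
Relative to the original: 501 ÷ 600 = 83.50%.
So the subscriber count increased by 83.50%.

83.50%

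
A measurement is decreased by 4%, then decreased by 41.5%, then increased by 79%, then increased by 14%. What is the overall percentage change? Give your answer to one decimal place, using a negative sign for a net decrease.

14.6%

A 4% decrease multiplies by 0.96.
Then a 41.5% decrease: 0.96 × 0.585 = 0.5616.
Then a 79% increase: 0.5616 × 1.79 = 1.005264.
Then a 14% increase: 1.005264 × 1.14 = 1.14600096.
Overall factor 1.14600096, i.e. 14.6%.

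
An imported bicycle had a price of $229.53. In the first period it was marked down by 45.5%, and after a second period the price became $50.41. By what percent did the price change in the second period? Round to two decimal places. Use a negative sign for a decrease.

After the first period: $229.53 × 0.545 = $125.09385.
Second-period multiplier: $50.41 ÷ $125.09385 ≈ 0.402977.
That is a change of -59.70%.

-59.70%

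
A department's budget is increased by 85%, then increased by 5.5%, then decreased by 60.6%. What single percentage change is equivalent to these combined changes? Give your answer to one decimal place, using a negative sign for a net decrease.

-23.1%

An 85% increase multiplies by 1.85.
Then a 5.5% increase: 1.85 × 1.055 = 1.95175.
Then a 60.6% decrease: 1.95175 × 0.394 = 0.7689895.
Overall factor 0.7689895, i.e. -23.1%.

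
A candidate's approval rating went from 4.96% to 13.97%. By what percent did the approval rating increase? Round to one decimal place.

181.7%

The change is 13.97 − 4.96 = 9.01 percentage points.
Relative to the original 4.96%, that is 9.01 ÷ 4.96 ≈ 181.7%.
So the approval rating rose by 181.7%.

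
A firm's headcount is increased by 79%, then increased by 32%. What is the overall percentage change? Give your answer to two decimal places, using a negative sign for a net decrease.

A 79% increase multiplies by 1.79.
Then a 32% increase: 1.79 × 1.32 = 2.3628.
Overall factor 2.3628, i.e. 136.28%.

136.28%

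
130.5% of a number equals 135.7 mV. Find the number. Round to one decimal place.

104.0 mV

135.7 mV ÷ 1.305 ≈ 104.0 mV.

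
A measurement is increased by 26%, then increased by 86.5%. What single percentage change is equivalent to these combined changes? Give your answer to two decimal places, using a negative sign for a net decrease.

A 26% increase multiplies by 1.26.
Then an 86.5% increase: 1.26 × 1.865 = 2.3499.
Overall factor 2.3499, i.e. 134.99%.

134.99%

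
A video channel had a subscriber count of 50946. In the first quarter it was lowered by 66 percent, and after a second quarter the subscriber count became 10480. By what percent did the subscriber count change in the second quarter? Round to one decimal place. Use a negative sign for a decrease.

After the first quarter: 50946 × 0.34 = 17321.64.
Second-quarter multiplier: 10480 ÷ 17321.64 ≈ 0.60502.
That is a change of -39.5%.

-39.5%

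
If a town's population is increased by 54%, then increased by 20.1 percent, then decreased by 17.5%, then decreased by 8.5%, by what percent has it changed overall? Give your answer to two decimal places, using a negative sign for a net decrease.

A 54% increase multiplies by 1.54.
Then a 20.1% increase: 1.54 × 1.201 = 1.84954.
Then a 17.5% decrease: 1.84954 × 0.825 = 1.5258705.
Then an 8.5% decrease: 1.5258705 × 0.915 = 1.3961715075.
Overall factor 1.3961715075, i.e. 39.62%.

39.62%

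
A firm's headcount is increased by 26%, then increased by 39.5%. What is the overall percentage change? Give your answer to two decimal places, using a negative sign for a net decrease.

A 26% increase multiplies by 1.26.
Then a 39.5% increase: 1.26 × 1.395 = 1.7577.
Overall factor 1.7577, i.e. 75.77%.

75.77%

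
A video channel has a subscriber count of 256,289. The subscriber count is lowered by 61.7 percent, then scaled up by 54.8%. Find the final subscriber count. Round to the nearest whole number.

151,950

Apply the 61.7% decrease: 256,289 × 0.383 = 98158.687.
54.8% increase: 98158.687 × 1.548 = 151949.647476 ≈ 151,950.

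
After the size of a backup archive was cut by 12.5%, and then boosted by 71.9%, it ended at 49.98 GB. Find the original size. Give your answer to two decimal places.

Undoing the 71.9% increase: 49.98 ÷ 1.719 ≈ 29.075044.
Undoing the 12.5% decrease: 29.075044 ÷ 0.875 ≈ 33.23 GB.

33.23 GB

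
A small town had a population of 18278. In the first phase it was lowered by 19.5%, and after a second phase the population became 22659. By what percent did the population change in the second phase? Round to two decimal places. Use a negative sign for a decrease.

54.00%

After the first phase: 18278 × 0.805 = 14713.79.
Second-phase multiplier: 22659 ÷ 14713.79 ≈ 1.539984.
That is a change of 54.00%.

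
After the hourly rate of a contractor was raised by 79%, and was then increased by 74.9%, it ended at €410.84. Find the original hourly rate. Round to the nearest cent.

€131.23

Undoing the 74.9% increase: €410.84 ÷ 1.749 ≈ €234.899943.
Undoing the 79% increase: €234.899943 ÷ 1.79 ≈ €131.23.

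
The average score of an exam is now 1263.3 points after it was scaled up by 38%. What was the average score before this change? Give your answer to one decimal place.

The overall multiplier applied was 1.38.
So the original average score was 1263.3 ÷ 1.38 ≈ 915.4 points.

915.4 points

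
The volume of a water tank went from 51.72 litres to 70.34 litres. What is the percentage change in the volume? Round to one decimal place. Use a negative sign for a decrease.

36.0%

Change: 70.34 − 51.72 = 18.62.
Relative to the original: 18.62 ÷ 51.72 ≈ 36.0%.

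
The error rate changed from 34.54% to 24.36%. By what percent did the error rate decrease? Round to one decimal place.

The change is 24.36 − 34.54 = -10.18 percentage points.
Relative to the original 34.54%, that is -10.18 ÷ 34.54 ≈ -29.5%.
So the error rate fell by 29.5%.

29.5%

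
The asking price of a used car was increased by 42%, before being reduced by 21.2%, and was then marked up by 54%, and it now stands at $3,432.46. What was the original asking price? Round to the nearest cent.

Undoing the 54% increase: $3,432.46 ÷ 1.54 ≈ $2228.87013.
Undoing the 21.2% decrease: $2228.87013 ÷ 0.788 ≈ $2828.515393.
Undoing the 42% increase: $2828.515393 ÷ 1.42 ≈ $1,991.91.

$1,991.91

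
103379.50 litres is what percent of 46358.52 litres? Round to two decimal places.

223.00%

103379.50 litres ÷ 46358.52 litres ≈ 223.00%.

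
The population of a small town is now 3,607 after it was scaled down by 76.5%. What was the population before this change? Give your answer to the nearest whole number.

15,349

The overall multiplier applied was 0.235.
So the original population was 3,607 ÷ 0.235 ≈ 15,349.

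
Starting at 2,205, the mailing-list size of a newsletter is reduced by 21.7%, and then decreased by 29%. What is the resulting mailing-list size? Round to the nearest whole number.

Apply the 21.7% decrease: 2,205 × 0.783 = 1726.515.
After the 29% decrease: 1726.515 × 0.71 = 1225.82565 ≈ 1,226.

1,226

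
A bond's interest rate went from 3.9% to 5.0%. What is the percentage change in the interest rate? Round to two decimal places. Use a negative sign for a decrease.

The change is 5.0 − 3.9 = 1.1 percentage points.
Relative to the original 3.9%, that is 1.1 ÷ 3.9 ≈ 28.21%.

28.21%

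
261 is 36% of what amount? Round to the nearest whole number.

725

261 ÷ 0.36 = 725.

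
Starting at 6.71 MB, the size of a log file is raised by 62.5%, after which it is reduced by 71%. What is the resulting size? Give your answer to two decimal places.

3.16 MB

Apply the 62.5% increase: 6.71 × 1.625 = 10.90375.
Apply the 71% decrease: 10.90375 × 0.29 = 3.1620875 ≈ 3.16.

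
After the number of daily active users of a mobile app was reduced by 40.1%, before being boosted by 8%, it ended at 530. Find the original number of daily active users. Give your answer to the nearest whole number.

Undoing the 8% increase: 530 ÷ 1.08 ≈ 490.740741.
Undoing the 40.1% decrease: 490.740741 ÷ 0.599 ≈ 819.

819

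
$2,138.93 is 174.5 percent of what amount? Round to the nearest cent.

$1,225.75

$2,138.93 ÷ 1.745 ≈ $1,225.75.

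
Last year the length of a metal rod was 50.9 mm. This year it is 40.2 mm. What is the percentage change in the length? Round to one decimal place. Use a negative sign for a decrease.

Change: 40.2 − 50.9 = -10.7.
Relative to the original: -10.7 ÷ 50.9 ≈ -21.0%.

-21.0%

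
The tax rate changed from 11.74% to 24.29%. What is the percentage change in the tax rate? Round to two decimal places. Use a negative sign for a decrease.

The change is 24.29 − 11.74 = 12.55 percentage points.
Relative to the original 11.74%, that is 12.55 ÷ 11.74 ≈ 106.90%.

106.90%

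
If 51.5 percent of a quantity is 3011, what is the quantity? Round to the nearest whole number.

5847

3011 ÷ 0.515 ≈ 5847.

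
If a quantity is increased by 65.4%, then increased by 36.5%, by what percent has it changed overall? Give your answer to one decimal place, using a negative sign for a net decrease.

The combined multiplier is 1.654 × 1.365 = 2.25771.
That corresponds to an increase of 125.8%.

125.8%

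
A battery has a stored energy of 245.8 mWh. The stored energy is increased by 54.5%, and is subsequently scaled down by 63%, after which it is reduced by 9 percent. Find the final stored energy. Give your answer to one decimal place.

Each change multiplies by a factor: 1.545 × 0.37 × 0.91 = 0.5202015.
245.8 × 0.5202015 = 127.8655287 ≈ 127.9.

127.9 mWh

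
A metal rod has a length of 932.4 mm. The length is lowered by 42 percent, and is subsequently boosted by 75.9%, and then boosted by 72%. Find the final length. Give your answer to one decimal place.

1636.2 mm

Each change multiplies by a factor: 0.58 × 1.759 × 1.72 = 1.7547784.
932.4 × 1.7547784 = 1636.15538016 ≈ 1636.2.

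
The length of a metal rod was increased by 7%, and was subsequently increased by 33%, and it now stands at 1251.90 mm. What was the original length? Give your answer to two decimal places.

879.70 mm

Undoing the 33% increase: 1251.90 ÷ 1.33 ≈ 941.278195.
Undoing the 7% increase: 941.278195 ÷ 1.07 ≈ 879.70 mm.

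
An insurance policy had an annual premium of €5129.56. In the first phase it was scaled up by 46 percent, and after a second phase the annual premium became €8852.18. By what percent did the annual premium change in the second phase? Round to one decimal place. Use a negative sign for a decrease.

18.2%

After the first phase: €5129.56 × 1.46 = €7489.1576.
Second-phase multiplier: €8852.18 ÷ €7489.1576 ≈ 1.182.
That is a change of 18.2%.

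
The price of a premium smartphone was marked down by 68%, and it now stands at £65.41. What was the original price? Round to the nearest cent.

£204.41

The overall multiplier applied was 0.32.
So the original price was £65.41 ÷ 0.32 ≈ £204.41.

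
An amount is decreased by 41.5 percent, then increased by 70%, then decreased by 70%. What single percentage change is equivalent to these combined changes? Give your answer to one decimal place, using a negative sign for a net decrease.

The combined multiplier is 0.585 × 1.7 × 0.3 = 0.29835.
That corresponds to a decrease of 70.2%.

-70.2%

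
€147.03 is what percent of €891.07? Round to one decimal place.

€147.03 ÷ €891.07 ≈ 16.5%.

16.5%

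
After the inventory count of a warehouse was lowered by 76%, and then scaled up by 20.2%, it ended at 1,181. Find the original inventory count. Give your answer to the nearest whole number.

Undoing the 20.2% increase: 1,181 ÷ 1.202 ≈ 982.529118.
Undoing the 76% decrease: 982.529118 ÷ 0.24 ≈ 4,094.

4,094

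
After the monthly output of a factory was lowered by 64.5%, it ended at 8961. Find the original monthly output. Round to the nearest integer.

25242

The overall multiplier applied was 0.355.
So the original monthly output was 8961 ÷ 0.355 ≈ 25242.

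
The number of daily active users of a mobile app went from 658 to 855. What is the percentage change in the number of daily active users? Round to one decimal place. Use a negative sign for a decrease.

29.9%

Change: 855 − 658 = 197.
Relative to the original: 197 ÷ 658 ≈ 29.9%.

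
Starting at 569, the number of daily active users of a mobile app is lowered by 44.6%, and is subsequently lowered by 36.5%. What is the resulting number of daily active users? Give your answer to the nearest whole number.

Each change multiplies by a factor: 0.554 × 0.635 = 0.35179.
569 × 0.35179 = 200.16851 ≈ 200.

200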